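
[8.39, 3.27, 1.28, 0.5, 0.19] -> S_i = 8.39*0.39^i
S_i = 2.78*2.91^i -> [2.78, 8.09, 23.54, 68.51, 199.35]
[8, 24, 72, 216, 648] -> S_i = 8*3^i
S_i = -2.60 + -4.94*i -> [-2.6, -7.54, -12.48, -17.42, -22.36]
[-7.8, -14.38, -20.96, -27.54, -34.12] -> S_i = -7.80 + -6.58*i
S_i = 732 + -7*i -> [732, 725, 718, 711, 704]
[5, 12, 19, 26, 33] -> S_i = 5 + 7*i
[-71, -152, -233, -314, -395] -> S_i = -71 + -81*i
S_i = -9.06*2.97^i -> [-9.06, -26.91, -79.92, -237.35, -704.94]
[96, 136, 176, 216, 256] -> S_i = 96 + 40*i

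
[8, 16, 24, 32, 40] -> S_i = 8 + 8*i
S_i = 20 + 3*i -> [20, 23, 26, 29, 32]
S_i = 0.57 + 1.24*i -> [0.57, 1.81, 3.05, 4.29, 5.53]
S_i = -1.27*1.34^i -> [-1.27, -1.7, -2.28, -3.06, -4.09]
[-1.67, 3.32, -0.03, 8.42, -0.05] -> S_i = Random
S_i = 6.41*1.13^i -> [6.41, 7.24, 8.18, 9.25, 10.45]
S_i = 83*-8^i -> [83, -664, 5312, -42496, 339968]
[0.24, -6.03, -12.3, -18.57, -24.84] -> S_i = 0.24 + -6.27*i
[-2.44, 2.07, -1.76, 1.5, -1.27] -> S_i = -2.44*(-0.85)^i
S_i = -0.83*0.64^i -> [-0.83, -0.53, -0.34, -0.22, -0.14]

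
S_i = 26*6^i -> [26, 156, 936, 5616, 33696]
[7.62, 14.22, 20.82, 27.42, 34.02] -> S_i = 7.62 + 6.60*i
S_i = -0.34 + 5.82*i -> [-0.34, 5.48, 11.3, 17.12, 22.94]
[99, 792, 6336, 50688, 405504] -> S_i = 99*8^i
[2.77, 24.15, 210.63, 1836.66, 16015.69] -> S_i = 2.77*8.72^i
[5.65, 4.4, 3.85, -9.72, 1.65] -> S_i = Random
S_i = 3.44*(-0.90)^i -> [3.44, -3.1, 2.79, -2.51, 2.26]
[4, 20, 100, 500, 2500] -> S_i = 4*5^i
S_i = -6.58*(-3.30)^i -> [-6.58, 21.71, -71.66, 236.47, -780.34]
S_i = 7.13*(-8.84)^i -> [7.13, -63.03, 557.18, -4925.45, 43541.02]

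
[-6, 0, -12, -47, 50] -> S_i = Random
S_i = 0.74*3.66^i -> [0.74, 2.71, 9.91, 36.28, 132.79]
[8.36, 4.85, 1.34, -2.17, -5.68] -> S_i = 8.36 + -3.51*i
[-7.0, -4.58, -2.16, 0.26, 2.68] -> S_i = -7.00 + 2.42*i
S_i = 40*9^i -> [40, 360, 3240, 29160, 262440]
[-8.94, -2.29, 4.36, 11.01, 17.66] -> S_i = -8.94 + 6.65*i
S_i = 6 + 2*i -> [6, 8, 10, 12, 14]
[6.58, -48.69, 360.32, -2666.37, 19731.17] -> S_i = 6.58*(-7.40)^i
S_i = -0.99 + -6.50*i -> [-0.99, -7.49, -13.99, -20.49, -26.99]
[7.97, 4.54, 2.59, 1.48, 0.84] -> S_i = 7.97*0.57^i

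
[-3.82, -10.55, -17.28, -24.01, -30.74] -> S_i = -3.82 + -6.73*i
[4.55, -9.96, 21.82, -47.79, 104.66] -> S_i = 4.55*(-2.19)^i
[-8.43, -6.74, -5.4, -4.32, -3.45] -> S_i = -8.43*0.80^i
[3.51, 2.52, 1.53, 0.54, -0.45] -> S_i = 3.51 + -0.99*i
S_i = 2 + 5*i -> [2, 7, 12, 17, 22]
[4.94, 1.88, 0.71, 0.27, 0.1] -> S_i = 4.94*0.38^i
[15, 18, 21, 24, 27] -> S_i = 15 + 3*i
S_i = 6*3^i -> [6, 18, 54, 162, 486]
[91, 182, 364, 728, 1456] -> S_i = 91*2^i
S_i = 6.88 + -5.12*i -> [6.88, 1.76, -3.36, -8.48, -13.6]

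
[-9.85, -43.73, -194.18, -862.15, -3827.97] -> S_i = -9.85*4.44^i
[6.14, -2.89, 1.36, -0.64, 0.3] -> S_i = 6.14*(-0.47)^i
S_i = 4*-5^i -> [4, -20, 100, -500, 2500]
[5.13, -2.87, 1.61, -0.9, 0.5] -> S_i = 5.13*(-0.56)^i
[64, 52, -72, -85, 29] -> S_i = Random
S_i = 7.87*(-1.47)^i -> [7.87, -11.57, 17.01, -25.0, 36.75]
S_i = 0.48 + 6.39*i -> [0.48, 6.87, 13.26, 19.65, 26.04]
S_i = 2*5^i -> [2, 10, 50, 250, 1250]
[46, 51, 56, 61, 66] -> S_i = 46 + 5*i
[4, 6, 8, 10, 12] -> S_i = 4 + 2*i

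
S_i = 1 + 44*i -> [1, 45, 89, 133, 177]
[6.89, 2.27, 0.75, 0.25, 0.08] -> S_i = 6.89*0.33^i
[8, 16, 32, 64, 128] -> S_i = 8*2^i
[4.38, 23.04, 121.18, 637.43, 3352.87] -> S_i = 4.38*5.26^i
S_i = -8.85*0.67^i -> [-8.85, -5.93, -3.97, -2.66, -1.78]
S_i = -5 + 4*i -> [-5, -1, 3, 7, 11]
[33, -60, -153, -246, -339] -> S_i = 33 + -93*i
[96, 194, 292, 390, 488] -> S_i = 96 + 98*i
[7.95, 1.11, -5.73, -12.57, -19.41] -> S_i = 7.95 + -6.84*i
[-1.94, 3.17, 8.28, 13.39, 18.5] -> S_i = -1.94 + 5.11*i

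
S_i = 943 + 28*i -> [943, 971, 999, 1027, 1055]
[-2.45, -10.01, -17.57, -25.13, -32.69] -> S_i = -2.45 + -7.56*i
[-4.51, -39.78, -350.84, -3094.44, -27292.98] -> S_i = -4.51*8.82^i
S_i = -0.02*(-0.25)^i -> [-0.02, 0.0, -0.0, 0.0, -0.0]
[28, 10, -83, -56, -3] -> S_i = Random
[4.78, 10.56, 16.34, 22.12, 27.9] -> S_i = 4.78 + 5.78*i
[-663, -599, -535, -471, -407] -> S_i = -663 + 64*i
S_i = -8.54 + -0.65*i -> [-8.54, -9.19, -9.84, -10.49, -11.14]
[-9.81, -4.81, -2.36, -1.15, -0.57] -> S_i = -9.81*0.49^i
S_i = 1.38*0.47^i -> [1.38, 0.65, 0.3, 0.14, 0.07]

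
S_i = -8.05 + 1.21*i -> [-8.05, -6.84, -5.63, -4.42, -3.21]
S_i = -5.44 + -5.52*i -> [-5.44, -10.96, -16.48, -22.0, -27.52]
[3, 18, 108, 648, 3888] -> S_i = 3*6^i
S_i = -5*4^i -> [-5, -20, -80, -320, -1280]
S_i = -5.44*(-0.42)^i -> [-5.44, 2.28, -0.96, 0.4, -0.17]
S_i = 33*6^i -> [33, 198, 1188, 7128, 42768]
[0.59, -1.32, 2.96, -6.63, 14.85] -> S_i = 0.59*(-2.24)^i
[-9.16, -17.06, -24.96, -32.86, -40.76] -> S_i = -9.16 + -7.90*i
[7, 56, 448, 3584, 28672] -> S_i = 7*8^i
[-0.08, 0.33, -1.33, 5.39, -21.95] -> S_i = -0.08*(-4.07)^i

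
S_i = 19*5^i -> [19, 95, 475, 2375, 11875]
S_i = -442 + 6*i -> [-442, -436, -430, -424, -418]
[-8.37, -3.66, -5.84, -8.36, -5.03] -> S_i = Random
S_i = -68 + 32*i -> [-68, -36, -4, 28, 60]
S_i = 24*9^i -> [24, 216, 1944, 17496, 157464]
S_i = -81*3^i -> [-81, -243, -729, -2187, -6561]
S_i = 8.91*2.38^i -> [8.91, 21.21, 50.47, 120.12, 285.88]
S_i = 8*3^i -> [8, 24, 72, 216, 648]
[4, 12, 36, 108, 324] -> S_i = 4*3^i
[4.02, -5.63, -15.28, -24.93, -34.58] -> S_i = 4.02 + -9.65*i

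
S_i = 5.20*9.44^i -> [5.2, 49.09, 463.39, 4374.41, 41294.42]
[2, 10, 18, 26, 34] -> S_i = 2 + 8*i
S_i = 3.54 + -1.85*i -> [3.54, 1.69, -0.16, -2.01, -3.86]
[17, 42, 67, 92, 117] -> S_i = 17 + 25*i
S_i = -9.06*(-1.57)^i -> [-9.06, 14.22, -22.33, 35.06, -55.05]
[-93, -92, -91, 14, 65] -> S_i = Random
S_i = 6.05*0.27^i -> [6.05, 1.63, 0.44, 0.12, 0.03]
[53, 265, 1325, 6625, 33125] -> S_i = 53*5^i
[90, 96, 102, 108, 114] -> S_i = 90 + 6*i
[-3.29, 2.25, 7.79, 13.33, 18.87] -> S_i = -3.29 + 5.54*i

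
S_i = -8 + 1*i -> [-8, -7, -6, -5, -4]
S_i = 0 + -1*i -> [0, -1, -2, -3, -4]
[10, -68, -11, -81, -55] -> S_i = Random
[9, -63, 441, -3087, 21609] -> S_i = 9*-7^i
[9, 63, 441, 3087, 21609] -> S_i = 9*7^i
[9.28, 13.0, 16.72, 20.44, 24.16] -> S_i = 9.28 + 3.72*i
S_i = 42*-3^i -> [42, -126, 378, -1134, 3402]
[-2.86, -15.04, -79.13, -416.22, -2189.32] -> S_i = -2.86*5.26^i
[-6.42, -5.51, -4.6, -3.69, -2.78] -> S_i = -6.42 + 0.91*i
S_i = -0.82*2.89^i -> [-0.82, -2.37, -6.85, -19.79, -57.2]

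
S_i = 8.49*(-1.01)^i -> [8.49, -8.57, 8.66, -8.75, 8.83]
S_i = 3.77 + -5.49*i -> [3.77, -1.72, -7.21, -12.7, -18.19]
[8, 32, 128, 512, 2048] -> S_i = 8*4^i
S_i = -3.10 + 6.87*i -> [-3.1, 3.77, 10.64, 17.51, 24.38]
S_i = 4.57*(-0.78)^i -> [4.57, -3.56, 2.78, -2.17, 1.69]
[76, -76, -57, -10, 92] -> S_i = Random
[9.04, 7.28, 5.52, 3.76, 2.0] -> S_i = 9.04 + -1.76*i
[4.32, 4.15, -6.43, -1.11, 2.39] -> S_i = Random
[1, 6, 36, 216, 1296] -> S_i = 1*6^i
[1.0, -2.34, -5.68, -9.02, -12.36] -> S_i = 1.00 + -3.34*i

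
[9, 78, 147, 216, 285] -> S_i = 9 + 69*i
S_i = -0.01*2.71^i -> [-0.01, -0.03, -0.07, -0.2, -0.54]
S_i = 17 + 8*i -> [17, 25, 33, 41, 49]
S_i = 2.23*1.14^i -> [2.23, 2.54, 2.9, 3.3, 3.77]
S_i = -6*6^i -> [-6, -36, -216, -1296, -7776]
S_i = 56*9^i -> [56, 504, 4536, 40824, 367416]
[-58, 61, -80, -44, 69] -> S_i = Random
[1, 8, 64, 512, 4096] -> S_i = 1*8^i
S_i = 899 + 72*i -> [899, 971, 1043, 1115, 1187]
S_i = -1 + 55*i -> [-1, 54, 109, 164, 219]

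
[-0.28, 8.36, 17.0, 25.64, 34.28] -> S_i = -0.28 + 8.64*i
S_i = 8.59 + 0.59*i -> [8.59, 9.18, 9.77, 10.36, 10.95]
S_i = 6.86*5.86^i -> [6.86, 40.2, 235.57, 1380.44, 8089.37]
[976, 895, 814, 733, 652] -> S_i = 976 + -81*i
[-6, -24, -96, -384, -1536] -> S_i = -6*4^i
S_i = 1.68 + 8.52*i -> [1.68, 10.2, 18.72, 27.24, 35.76]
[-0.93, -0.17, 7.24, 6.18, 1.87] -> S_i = Random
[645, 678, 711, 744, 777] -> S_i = 645 + 33*i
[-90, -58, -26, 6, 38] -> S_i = -90 + 32*i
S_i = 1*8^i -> [1, 8, 64, 512, 4096]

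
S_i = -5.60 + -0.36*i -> [-5.6, -5.96, -6.32, -6.68, -7.04]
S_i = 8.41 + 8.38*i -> [8.41, 16.79, 25.17, 33.55, 41.93]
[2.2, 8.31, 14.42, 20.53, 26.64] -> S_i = 2.20 + 6.11*i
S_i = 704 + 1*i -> [704, 705, 706, 707, 708]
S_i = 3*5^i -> [3, 15, 75, 375, 1875]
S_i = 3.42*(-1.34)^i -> [3.42, -4.58, 6.14, -8.23, 11.03]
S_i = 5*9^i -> [5, 45, 405, 3645, 32805]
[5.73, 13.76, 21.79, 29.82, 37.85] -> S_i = 5.73 + 8.03*i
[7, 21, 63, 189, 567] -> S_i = 7*3^i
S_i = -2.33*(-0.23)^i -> [-2.33, 0.54, -0.12, 0.03, -0.01]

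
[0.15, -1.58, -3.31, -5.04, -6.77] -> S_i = 0.15 + -1.73*i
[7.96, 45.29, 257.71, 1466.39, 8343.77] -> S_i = 7.96*5.69^i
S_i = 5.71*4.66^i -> [5.71, 26.61, 124.0, 577.82, 2692.65]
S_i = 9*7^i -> [9, 63, 441, 3087, 21609]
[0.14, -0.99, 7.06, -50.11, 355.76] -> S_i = 0.14*(-7.10)^i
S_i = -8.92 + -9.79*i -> [-8.92, -18.71, -28.5, -38.29, -48.08]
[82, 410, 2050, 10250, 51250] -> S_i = 82*5^i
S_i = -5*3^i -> [-5, -15, -45, -135, -405]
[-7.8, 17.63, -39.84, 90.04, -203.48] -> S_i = -7.80*(-2.26)^i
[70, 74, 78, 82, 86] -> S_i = 70 + 4*i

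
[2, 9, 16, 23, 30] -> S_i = 2 + 7*i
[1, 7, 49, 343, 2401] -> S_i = 1*7^i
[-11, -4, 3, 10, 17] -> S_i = -11 + 7*i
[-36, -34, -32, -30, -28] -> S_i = -36 + 2*i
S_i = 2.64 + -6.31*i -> [2.64, -3.67, -9.98, -16.29, -22.6]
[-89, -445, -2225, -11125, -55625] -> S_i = -89*5^i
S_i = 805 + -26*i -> [805, 779, 753, 727, 701]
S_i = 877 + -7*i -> [877, 870, 863, 856, 849]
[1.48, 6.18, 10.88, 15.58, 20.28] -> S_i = 1.48 + 4.70*i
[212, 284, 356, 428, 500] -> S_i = 212 + 72*i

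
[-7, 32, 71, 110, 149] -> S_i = -7 + 39*i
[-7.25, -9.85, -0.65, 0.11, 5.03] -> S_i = Random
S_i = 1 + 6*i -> [1, 7, 13, 19, 25]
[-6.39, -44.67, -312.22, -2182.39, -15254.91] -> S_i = -6.39*6.99^i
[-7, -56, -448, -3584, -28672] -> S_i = -7*8^i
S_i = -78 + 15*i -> [-78, -63, -48, -33, -18]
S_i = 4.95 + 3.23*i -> [4.95, 8.18, 11.41, 14.64, 17.87]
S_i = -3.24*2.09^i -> [-3.24, -6.77, -14.15, -29.58, -61.82]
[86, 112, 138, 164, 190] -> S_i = 86 + 26*i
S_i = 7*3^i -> [7, 21, 63, 189, 567]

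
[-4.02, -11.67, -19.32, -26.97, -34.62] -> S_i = -4.02 + -7.65*i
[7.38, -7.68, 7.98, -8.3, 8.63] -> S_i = 7.38*(-1.04)^i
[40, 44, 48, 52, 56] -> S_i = 40 + 4*i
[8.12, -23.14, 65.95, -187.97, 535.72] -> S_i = 8.12*(-2.85)^i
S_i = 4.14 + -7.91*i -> [4.14, -3.77, -11.68, -19.59, -27.5]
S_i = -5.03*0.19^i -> [-5.03, -0.96, -0.18, -0.03, -0.01]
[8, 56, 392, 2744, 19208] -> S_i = 8*7^i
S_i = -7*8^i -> [-7, -56, -448, -3584, -28672]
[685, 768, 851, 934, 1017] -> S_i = 685 + 83*i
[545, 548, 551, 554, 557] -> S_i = 545 + 3*i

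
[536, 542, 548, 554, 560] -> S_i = 536 + 6*i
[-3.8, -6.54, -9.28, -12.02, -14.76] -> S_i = -3.80 + -2.74*i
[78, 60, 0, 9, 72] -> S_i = Random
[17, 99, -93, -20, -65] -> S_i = Random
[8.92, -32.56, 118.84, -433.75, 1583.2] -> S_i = 8.92*(-3.65)^i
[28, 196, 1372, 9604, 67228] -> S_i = 28*7^i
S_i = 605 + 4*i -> [605, 609, 613, 617, 621]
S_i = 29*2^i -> [29, 58, 116, 232, 464]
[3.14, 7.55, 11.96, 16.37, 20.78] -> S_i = 3.14 + 4.41*i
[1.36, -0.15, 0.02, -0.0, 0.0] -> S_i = 1.36*(-0.11)^i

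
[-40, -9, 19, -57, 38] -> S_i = Random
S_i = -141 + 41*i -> [-141, -100, -59, -18, 23]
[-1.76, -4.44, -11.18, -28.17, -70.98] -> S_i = -1.76*2.52^i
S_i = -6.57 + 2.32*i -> [-6.57, -4.25, -1.93, 0.39, 2.71]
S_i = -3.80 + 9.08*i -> [-3.8, 5.28, 14.36, 23.44, 32.52]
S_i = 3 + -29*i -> [3, -26, -55, -84, -113]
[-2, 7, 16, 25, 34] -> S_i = -2 + 9*i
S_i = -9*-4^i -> [-9, 36, -144, 576, -2304]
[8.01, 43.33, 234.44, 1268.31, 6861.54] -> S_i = 8.01*5.41^i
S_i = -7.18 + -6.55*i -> [-7.18, -13.73, -20.28, -26.83, -33.38]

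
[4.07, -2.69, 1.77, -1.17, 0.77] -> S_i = 4.07*(-0.66)^i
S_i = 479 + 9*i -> [479, 488, 497, 506, 515]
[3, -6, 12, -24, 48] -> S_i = 3*-2^i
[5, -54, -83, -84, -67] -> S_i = Random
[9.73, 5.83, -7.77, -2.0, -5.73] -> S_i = Random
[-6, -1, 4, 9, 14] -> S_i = -6 + 5*i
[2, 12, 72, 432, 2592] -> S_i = 2*6^i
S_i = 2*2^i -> [2, 4, 8, 16, 32]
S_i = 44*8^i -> [44, 352, 2816, 22528, 180224]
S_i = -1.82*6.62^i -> [-1.82, -12.05, -79.76, -528.01, -3495.45]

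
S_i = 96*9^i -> [96, 864, 7776, 69984, 629856]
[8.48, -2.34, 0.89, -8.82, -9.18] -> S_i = Random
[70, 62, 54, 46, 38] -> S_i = 70 + -8*i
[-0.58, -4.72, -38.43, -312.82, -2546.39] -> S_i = -0.58*8.14^i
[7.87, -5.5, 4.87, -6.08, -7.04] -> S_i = Random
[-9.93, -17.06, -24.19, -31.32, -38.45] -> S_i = -9.93 + -7.13*i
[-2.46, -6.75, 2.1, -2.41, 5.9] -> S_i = Random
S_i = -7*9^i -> [-7, -63, -567, -5103, -45927]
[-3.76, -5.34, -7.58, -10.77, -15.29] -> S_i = -3.76*1.42^i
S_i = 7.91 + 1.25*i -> [7.91, 9.16, 10.41, 11.66, 12.91]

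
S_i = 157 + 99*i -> [157, 256, 355, 454, 553]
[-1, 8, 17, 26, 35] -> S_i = -1 + 9*i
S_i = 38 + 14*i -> [38, 52, 66, 80, 94]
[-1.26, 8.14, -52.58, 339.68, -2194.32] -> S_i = -1.26*(-6.46)^i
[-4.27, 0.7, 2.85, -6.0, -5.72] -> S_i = Random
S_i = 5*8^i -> [5, 40, 320, 2560, 20480]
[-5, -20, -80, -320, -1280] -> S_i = -5*4^i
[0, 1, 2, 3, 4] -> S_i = 0 + 1*i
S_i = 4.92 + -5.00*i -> [4.92, -0.08, -5.08, -10.08, -15.08]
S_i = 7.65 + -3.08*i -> [7.65, 4.57, 1.49, -1.59, -4.67]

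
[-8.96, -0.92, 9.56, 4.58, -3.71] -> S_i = Random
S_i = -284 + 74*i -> [-284, -210, -136, -62, 12]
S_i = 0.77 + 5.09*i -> [0.77, 5.86, 10.95, 16.04, 21.13]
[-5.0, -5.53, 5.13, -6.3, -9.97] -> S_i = Random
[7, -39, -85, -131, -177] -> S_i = 7 + -46*i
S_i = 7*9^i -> [7, 63, 567, 5103, 45927]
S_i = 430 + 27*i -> [430, 457, 484, 511, 538]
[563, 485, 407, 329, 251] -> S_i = 563 + -78*i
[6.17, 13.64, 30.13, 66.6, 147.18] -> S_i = 6.17*2.21^i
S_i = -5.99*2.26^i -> [-5.99, -13.54, -30.59, -69.14, -156.26]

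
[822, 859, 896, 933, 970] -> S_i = 822 + 37*i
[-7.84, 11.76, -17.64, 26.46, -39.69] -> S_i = -7.84*(-1.50)^i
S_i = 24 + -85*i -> [24, -61, -146, -231, -316]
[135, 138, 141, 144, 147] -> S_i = 135 + 3*i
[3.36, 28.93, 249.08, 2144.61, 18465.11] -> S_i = 3.36*8.61^i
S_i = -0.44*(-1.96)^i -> [-0.44, 0.86, -1.69, 3.31, -6.49]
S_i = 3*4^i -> [3, 12, 48, 192, 768]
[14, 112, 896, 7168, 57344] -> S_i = 14*8^i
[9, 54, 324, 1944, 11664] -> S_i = 9*6^i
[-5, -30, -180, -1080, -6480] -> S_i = -5*6^i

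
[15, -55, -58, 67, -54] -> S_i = Random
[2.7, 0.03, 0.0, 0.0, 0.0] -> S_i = 2.70*0.01^i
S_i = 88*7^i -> [88, 616, 4312, 30184, 211288]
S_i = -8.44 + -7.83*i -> [-8.44, -16.27, -24.1, -31.93, -39.76]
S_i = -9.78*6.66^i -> [-9.78, -65.13, -433.8, -2889.09, -19241.36]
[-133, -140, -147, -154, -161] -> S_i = -133 + -7*i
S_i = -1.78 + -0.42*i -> [-1.78, -2.2, -2.62, -3.04, -3.46]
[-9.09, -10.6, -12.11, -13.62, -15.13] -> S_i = -9.09 + -1.51*i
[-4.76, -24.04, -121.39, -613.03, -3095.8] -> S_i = -4.76*5.05^i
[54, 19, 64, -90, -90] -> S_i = Random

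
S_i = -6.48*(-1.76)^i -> [-6.48, 11.4, -20.07, 35.33, -62.18]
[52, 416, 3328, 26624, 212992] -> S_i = 52*8^i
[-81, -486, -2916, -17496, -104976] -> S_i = -81*6^i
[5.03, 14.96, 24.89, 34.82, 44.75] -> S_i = 5.03 + 9.93*i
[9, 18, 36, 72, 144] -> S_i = 9*2^i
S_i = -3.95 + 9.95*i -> [-3.95, 6.0, 15.95, 25.9, 35.85]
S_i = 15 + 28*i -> [15, 43, 71, 99, 127]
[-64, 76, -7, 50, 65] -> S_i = Random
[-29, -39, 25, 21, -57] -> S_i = Random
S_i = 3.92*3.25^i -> [3.92, 12.74, 41.4, 134.57, 437.34]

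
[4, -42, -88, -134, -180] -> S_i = 4 + -46*i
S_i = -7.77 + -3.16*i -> [-7.77, -10.93, -14.09, -17.25, -20.41]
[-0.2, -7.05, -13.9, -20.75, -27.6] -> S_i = -0.20 + -6.85*i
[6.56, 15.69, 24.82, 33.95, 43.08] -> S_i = 6.56 + 9.13*i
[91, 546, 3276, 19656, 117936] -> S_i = 91*6^i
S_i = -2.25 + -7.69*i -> [-2.25, -9.94, -17.63, -25.32, -33.01]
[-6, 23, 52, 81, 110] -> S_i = -6 + 29*i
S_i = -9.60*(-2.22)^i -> [-9.6, 21.31, -47.31, 105.03, -233.18]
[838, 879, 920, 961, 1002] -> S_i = 838 + 41*i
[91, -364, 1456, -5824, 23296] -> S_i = 91*-4^i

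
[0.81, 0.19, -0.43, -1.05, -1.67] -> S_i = 0.81 + -0.62*i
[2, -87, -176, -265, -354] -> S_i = 2 + -89*i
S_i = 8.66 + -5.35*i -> [8.66, 3.31, -2.04, -7.39, -12.74]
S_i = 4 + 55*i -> [4, 59, 114, 169, 224]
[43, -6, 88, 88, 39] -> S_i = Random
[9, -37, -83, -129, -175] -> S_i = 9 + -46*i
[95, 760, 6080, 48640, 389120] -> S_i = 95*8^i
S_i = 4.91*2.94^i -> [4.91, 14.44, 42.44, 124.77, 366.84]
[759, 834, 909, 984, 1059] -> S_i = 759 + 75*i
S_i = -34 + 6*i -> [-34, -28, -22, -16, -10]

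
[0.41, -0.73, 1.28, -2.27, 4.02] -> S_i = 0.41*(-1.77)^i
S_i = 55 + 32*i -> [55, 87, 119, 151, 183]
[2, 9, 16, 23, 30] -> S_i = 2 + 7*i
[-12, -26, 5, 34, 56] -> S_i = Random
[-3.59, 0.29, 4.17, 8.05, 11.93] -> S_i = -3.59 + 3.88*i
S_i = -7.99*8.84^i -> [-7.99, -70.63, -624.38, -5519.55, -48792.81]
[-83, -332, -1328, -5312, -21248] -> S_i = -83*4^i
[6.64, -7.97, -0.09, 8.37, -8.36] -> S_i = Random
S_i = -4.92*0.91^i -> [-4.92, -4.48, -4.07, -3.71, -3.37]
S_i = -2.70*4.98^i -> [-2.7, -13.45, -66.96, -333.47, -1660.66]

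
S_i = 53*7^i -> [53, 371, 2597, 18179, 127253]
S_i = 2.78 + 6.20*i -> [2.78, 8.98, 15.18, 21.38, 27.58]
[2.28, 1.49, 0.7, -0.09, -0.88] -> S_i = 2.28 + -0.79*i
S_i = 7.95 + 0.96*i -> [7.95, 8.91, 9.87, 10.83, 11.79]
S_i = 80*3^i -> [80, 240, 720, 2160, 6480]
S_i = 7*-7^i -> [7, -49, 343, -2401, 16807]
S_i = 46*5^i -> [46, 230, 1150, 5750, 28750]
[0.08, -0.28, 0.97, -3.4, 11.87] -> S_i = 0.08*(-3.49)^i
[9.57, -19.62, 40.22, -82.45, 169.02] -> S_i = 9.57*(-2.05)^i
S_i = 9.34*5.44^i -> [9.34, 50.81, 276.4, 1503.64, 8179.8]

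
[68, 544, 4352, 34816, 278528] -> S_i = 68*8^i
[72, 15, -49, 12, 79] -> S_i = Random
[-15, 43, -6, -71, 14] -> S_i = Random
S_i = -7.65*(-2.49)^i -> [-7.65, 19.05, -47.43, 118.1, -294.08]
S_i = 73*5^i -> [73, 365, 1825, 9125, 45625]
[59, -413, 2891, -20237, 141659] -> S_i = 59*-7^i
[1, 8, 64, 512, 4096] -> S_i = 1*8^i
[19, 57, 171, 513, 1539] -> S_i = 19*3^i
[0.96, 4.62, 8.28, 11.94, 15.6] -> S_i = 0.96 + 3.66*i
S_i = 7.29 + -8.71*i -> [7.29, -1.42, -10.13, -18.84, -27.55]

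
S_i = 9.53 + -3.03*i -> [9.53, 6.5, 3.47, 0.44, -2.59]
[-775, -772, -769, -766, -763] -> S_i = -775 + 3*i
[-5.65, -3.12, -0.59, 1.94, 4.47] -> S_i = -5.65 + 2.53*i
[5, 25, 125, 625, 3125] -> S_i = 5*5^i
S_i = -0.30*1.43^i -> [-0.3, -0.43, -0.61, -0.88, -1.25]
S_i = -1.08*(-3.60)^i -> [-1.08, 3.89, -14.0, 50.39, -181.4]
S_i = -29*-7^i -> [-29, 203, -1421, 9947, -69629]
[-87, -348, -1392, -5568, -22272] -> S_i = -87*4^i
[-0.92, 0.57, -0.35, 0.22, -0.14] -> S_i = -0.92*(-0.62)^i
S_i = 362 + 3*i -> [362, 365, 368, 371, 374]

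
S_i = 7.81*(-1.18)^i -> [7.81, -9.22, 10.87, -12.83, 15.14]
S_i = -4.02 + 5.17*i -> [-4.02, 1.15, 6.32, 11.49, 16.66]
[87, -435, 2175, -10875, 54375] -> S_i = 87*-5^i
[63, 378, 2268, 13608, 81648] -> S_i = 63*6^i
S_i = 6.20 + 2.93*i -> [6.2, 9.13, 12.06, 14.99, 17.92]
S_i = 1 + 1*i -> [1, 2, 3, 4, 5]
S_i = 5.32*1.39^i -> [5.32, 7.39, 10.28, 14.29, 19.86]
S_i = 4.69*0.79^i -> [4.69, 3.71, 2.93, 2.31, 1.83]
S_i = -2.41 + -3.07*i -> [-2.41, -5.48, -8.55, -11.62, -14.69]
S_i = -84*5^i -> [-84, -420, -2100, -10500, -52500]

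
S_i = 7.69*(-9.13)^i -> [7.69, -70.21, 641.01, -5852.46, 53432.99]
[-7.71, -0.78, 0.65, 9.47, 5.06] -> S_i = Random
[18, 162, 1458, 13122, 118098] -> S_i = 18*9^i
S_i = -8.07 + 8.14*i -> [-8.07, 0.07, 8.21, 16.35, 24.49]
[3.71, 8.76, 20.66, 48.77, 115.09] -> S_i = 3.71*2.36^i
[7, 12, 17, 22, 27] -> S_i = 7 + 5*i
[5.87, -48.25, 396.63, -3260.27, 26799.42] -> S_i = 5.87*(-8.22)^i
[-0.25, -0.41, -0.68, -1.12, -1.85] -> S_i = -0.25*1.65^i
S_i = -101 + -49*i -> [-101, -150, -199, -248, -297]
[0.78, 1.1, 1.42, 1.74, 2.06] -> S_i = 0.78 + 0.32*i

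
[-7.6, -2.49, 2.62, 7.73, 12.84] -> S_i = -7.60 + 5.11*i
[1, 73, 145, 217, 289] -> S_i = 1 + 72*i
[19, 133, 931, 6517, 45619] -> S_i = 19*7^i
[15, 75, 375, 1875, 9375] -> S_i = 15*5^i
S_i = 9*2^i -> [9, 18, 36, 72, 144]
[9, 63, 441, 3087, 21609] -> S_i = 9*7^i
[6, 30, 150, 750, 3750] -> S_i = 6*5^i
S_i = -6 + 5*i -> [-6, -1, 4, 9, 14]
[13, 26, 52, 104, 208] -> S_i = 13*2^i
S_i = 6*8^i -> [6, 48, 384, 3072, 24576]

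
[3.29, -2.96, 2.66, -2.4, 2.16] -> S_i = 3.29*(-0.90)^i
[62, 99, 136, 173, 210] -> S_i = 62 + 37*i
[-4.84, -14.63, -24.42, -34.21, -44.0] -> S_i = -4.84 + -9.79*i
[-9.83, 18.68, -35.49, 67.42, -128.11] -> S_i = -9.83*(-1.90)^i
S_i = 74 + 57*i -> [74, 131, 188, 245, 302]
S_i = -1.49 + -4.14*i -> [-1.49, -5.63, -9.77, -13.91, -18.05]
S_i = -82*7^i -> [-82, -574, -4018, -28126, -196882]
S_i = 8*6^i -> [8, 48, 288, 1728, 10368]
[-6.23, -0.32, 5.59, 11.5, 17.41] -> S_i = -6.23 + 5.91*i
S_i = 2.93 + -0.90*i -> [2.93, 2.03, 1.13, 0.23, -0.67]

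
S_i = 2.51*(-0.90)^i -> [2.51, -2.26, 2.03, -1.83, 1.65]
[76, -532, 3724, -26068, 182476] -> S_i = 76*-7^i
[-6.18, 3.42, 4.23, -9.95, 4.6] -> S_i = Random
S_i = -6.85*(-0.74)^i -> [-6.85, 5.07, -3.75, 2.78, -2.05]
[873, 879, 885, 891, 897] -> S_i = 873 + 6*i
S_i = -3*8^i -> [-3, -24, -192, -1536, -12288]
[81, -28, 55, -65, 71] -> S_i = Random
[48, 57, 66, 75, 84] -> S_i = 48 + 9*i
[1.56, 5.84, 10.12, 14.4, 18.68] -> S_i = 1.56 + 4.28*i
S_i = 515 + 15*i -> [515, 530, 545, 560, 575]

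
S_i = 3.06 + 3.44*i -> [3.06, 6.5, 9.94, 13.38, 16.82]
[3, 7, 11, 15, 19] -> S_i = 3 + 4*i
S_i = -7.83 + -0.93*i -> [-7.83, -8.76, -9.69, -10.62, -11.55]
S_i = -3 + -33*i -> [-3, -36, -69, -102, -135]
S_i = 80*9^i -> [80, 720, 6480, 58320, 524880]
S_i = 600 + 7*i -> [600, 607, 614, 621, 628]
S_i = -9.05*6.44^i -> [-9.05, -58.28, -375.34, -2417.16, -15566.54]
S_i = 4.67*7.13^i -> [4.67, 33.3, 237.41, 1692.72, 12069.1]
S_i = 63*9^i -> [63, 567, 5103, 45927, 413343]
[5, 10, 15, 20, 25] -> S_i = 5 + 5*i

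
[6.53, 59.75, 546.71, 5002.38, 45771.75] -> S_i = 6.53*9.15^i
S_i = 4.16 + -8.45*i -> [4.16, -4.29, -12.74, -21.19, -29.64]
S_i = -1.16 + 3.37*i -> [-1.16, 2.21, 5.58, 8.95, 12.32]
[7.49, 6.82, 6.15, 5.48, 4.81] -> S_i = 7.49 + -0.67*i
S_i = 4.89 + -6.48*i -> [4.89, -1.59, -8.07, -14.55, -21.03]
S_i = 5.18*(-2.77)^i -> [5.18, -14.35, 39.75, -110.1, 304.96]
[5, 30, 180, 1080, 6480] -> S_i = 5*6^i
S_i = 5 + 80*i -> [5, 85, 165, 245, 325]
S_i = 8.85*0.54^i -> [8.85, 4.78, 2.58, 1.39, 0.75]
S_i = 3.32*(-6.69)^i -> [3.32, -22.21, 148.59, -994.07, 6650.32]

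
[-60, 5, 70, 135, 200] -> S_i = -60 + 65*i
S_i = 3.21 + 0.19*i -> [3.21, 3.4, 3.59, 3.78, 3.97]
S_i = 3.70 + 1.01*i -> [3.7, 4.71, 5.72, 6.73, 7.74]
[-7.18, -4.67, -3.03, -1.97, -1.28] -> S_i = -7.18*0.65^i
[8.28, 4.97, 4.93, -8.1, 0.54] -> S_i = Random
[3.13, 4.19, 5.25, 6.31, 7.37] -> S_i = 3.13 + 1.06*i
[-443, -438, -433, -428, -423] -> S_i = -443 + 5*i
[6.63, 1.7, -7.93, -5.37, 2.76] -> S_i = Random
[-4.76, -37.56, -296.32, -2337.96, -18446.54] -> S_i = -4.76*7.89^i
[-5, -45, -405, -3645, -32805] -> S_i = -5*9^i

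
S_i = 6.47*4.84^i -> [6.47, 31.31, 151.56, 733.57, 3550.47]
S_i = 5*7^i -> [5, 35, 245, 1715, 12005]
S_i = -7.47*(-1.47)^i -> [-7.47, 10.98, -16.14, 23.73, -34.88]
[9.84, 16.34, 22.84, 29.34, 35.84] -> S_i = 9.84 + 6.50*i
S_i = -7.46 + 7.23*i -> [-7.46, -0.23, 7.0, 14.23, 21.46]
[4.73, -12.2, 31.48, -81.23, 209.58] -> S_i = 4.73*(-2.58)^i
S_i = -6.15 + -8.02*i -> [-6.15, -14.17, -22.19, -30.21, -38.23]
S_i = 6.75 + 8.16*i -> [6.75, 14.91, 23.07, 31.23, 39.39]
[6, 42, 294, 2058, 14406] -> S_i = 6*7^i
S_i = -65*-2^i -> [-65, 130, -260, 520, -1040]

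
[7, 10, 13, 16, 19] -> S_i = 7 + 3*i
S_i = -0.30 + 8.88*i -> [-0.3, 8.58, 17.46, 26.34, 35.22]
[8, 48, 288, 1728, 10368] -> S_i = 8*6^i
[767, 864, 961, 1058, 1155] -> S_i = 767 + 97*i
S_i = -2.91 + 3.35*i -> [-2.91, 0.44, 3.79, 7.14, 10.49]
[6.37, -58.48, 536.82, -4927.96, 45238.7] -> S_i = 6.37*(-9.18)^i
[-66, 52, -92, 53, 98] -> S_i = Random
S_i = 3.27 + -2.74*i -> [3.27, 0.53, -2.21, -4.95, -7.69]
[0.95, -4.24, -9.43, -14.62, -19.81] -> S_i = 0.95 + -5.19*i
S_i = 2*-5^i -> [2, -10, 50, -250, 1250]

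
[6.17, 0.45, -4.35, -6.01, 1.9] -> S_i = Random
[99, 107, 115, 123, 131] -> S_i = 99 + 8*i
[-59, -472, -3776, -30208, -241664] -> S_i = -59*8^i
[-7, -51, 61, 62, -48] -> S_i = Random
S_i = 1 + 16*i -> [1, 17, 33, 49, 65]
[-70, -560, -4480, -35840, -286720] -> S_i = -70*8^i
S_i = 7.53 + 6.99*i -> [7.53, 14.52, 21.51, 28.5, 35.49]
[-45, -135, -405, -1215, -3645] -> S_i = -45*3^i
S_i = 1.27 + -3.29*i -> [1.27, -2.02, -5.31, -8.6, -11.89]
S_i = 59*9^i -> [59, 531, 4779, 43011, 387099]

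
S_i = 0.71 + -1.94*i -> [0.71, -1.23, -3.17, -5.11, -7.05]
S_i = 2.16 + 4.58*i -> [2.16, 6.74, 11.32, 15.9, 20.48]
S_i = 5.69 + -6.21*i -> [5.69, -0.52, -6.73, -12.94, -19.15]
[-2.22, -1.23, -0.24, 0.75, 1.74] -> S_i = -2.22 + 0.99*i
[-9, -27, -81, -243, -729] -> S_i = -9*3^i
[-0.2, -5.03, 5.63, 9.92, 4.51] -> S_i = Random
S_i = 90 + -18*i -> [90, 72, 54, 36, 18]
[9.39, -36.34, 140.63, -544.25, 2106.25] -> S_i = 9.39*(-3.87)^i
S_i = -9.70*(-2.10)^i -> [-9.7, 20.37, -42.78, 89.83, -188.65]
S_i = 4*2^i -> [4, 8, 16, 32, 64]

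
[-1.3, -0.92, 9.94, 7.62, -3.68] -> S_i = Random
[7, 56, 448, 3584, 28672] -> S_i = 7*8^i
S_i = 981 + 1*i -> [981, 982, 983, 984, 985]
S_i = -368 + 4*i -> [-368, -364, -360, -356, -352]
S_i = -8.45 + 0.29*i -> [-8.45, -8.16, -7.87, -7.58, -7.29]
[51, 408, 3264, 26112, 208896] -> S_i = 51*8^i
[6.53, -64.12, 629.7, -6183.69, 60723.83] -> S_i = 6.53*(-9.82)^i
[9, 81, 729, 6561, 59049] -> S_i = 9*9^i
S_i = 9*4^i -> [9, 36, 144, 576, 2304]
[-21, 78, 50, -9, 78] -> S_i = Random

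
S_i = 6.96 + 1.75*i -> [6.96, 8.71, 10.46, 12.21, 13.96]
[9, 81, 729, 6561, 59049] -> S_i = 9*9^i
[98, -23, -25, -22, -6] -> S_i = Random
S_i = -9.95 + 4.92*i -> [-9.95, -5.03, -0.11, 4.81, 9.73]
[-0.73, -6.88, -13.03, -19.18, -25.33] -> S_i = -0.73 + -6.15*i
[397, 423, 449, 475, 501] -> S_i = 397 + 26*i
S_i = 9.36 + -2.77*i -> [9.36, 6.59, 3.82, 1.05, -1.72]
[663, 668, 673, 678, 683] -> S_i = 663 + 5*i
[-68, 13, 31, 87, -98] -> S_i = Random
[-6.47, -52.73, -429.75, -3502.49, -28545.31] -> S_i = -6.47*8.15^i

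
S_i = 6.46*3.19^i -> [6.46, 20.61, 65.74, 209.7, 668.95]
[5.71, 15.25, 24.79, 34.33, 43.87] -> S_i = 5.71 + 9.54*i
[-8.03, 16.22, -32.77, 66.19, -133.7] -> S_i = -8.03*(-2.02)^i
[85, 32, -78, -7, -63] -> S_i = Random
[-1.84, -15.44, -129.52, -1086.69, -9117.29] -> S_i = -1.84*8.39^i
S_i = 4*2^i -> [4, 8, 16, 32, 64]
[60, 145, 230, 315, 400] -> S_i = 60 + 85*i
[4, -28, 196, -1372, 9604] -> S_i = 4*-7^i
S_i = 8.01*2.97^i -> [8.01, 23.79, 70.66, 209.85, 623.24]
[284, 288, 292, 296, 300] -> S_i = 284 + 4*i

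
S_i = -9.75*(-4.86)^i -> [-9.75, 47.39, -230.29, 1119.21, -5439.38]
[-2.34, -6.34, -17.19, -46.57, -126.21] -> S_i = -2.34*2.71^i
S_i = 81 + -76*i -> [81, 5, -71, -147, -223]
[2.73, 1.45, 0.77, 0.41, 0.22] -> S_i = 2.73*0.53^i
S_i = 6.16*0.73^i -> [6.16, 4.5, 3.28, 2.4, 1.75]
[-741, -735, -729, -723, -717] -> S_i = -741 + 6*i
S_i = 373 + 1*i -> [373, 374, 375, 376, 377]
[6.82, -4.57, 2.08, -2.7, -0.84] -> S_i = Random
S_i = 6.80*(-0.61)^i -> [6.8, -4.15, 2.53, -1.54, 0.94]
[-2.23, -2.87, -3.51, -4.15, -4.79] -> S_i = -2.23 + -0.64*i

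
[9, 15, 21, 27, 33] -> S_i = 9 + 6*i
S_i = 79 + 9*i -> [79, 88, 97, 106, 115]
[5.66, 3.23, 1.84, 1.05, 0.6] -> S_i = 5.66*0.57^i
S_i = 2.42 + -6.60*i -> [2.42, -4.18, -10.78, -17.38, -23.98]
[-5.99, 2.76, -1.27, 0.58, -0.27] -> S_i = -5.99*(-0.46)^i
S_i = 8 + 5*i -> [8, 13, 18, 23, 28]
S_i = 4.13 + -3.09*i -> [4.13, 1.04, -2.05, -5.14, -8.23]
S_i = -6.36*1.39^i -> [-6.36, -8.84, -12.29, -17.08, -23.74]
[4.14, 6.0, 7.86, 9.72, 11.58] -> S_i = 4.14 + 1.86*i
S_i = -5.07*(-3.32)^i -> [-5.07, 16.83, -55.88, 185.53, -615.97]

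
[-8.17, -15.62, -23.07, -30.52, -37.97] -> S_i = -8.17 + -7.45*i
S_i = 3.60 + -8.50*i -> [3.6, -4.9, -13.4, -21.9, -30.4]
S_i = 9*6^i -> [9, 54, 324, 1944, 11664]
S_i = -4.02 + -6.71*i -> [-4.02, -10.73, -17.44, -24.15, -30.86]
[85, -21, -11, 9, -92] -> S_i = Random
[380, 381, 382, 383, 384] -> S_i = 380 + 1*i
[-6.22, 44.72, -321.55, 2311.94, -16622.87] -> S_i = -6.22*(-7.19)^i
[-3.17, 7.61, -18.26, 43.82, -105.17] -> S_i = -3.17*(-2.40)^i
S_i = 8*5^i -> [8, 40, 200, 1000, 5000]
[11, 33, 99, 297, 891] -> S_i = 11*3^i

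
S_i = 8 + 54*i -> [8, 62, 116, 170, 224]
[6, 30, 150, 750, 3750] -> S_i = 6*5^i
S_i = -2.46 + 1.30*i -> [-2.46, -1.16, 0.14, 1.44, 2.74]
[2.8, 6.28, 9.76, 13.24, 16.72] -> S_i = 2.80 + 3.48*i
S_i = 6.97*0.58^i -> [6.97, 4.04, 2.34, 1.36, 0.79]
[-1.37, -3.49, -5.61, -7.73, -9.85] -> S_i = -1.37 + -2.12*i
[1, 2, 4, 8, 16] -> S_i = 1*2^i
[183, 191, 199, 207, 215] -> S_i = 183 + 8*i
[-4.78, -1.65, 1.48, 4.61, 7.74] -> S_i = -4.78 + 3.13*i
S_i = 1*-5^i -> [1, -5, 25, -125, 625]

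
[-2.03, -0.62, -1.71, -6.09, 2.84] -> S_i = Random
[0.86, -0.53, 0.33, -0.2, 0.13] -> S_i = 0.86*(-0.62)^i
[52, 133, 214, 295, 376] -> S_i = 52 + 81*i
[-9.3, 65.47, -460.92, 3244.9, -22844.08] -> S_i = -9.30*(-7.04)^i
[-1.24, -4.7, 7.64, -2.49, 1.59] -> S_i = Random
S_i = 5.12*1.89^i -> [5.12, 9.68, 18.29, 34.57, 65.33]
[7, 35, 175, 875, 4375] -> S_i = 7*5^i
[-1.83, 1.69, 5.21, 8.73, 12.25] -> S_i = -1.83 + 3.52*i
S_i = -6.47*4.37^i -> [-6.47, -28.27, -123.56, -539.94, -2359.55]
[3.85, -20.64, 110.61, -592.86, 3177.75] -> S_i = 3.85*(-5.36)^i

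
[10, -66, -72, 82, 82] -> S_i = Random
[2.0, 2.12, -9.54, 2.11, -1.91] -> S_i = Random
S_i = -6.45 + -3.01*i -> [-6.45, -9.46, -12.47, -15.48, -18.49]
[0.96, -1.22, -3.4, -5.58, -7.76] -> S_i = 0.96 + -2.18*i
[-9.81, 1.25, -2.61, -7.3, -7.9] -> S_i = Random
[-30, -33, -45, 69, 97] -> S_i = Random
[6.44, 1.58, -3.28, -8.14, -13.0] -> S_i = 6.44 + -4.86*i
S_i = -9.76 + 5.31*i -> [-9.76, -4.45, 0.86, 6.17, 11.48]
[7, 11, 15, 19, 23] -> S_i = 7 + 4*i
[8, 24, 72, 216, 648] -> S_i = 8*3^i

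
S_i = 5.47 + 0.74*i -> [5.47, 6.21, 6.95, 7.69, 8.43]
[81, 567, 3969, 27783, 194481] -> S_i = 81*7^i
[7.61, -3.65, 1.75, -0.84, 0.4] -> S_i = 7.61*(-0.48)^i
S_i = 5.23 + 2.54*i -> [5.23, 7.77, 10.31, 12.85, 15.39]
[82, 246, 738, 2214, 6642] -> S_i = 82*3^i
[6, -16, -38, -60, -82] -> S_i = 6 + -22*i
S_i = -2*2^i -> [-2, -4, -8, -16, -32]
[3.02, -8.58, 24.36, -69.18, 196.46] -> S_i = 3.02*(-2.84)^i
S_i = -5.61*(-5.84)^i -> [-5.61, 32.76, -191.33, 1117.38, -6525.51]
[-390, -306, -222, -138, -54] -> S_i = -390 + 84*i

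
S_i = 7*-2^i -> [7, -14, 28, -56, 112]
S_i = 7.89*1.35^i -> [7.89, 10.65, 14.38, 19.41, 26.21]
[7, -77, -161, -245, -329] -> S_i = 7 + -84*i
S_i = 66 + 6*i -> [66, 72, 78, 84, 90]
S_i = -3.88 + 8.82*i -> [-3.88, 4.94, 13.76, 22.58, 31.4]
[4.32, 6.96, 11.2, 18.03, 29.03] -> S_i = 4.32*1.61^i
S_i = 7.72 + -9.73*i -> [7.72, -2.01, -11.74, -21.47, -31.2]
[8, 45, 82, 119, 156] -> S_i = 8 + 37*i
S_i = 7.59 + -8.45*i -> [7.59, -0.86, -9.31, -17.76, -26.21]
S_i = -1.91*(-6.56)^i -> [-1.91, 12.53, -82.19, 539.19, -3537.11]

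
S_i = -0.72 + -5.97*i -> [-0.72, -6.69, -12.66, -18.63, -24.6]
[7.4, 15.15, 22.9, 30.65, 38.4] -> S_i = 7.40 + 7.75*i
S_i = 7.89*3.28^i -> [7.89, 25.88, 84.88, 278.42, 913.21]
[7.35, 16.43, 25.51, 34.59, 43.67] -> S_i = 7.35 + 9.08*i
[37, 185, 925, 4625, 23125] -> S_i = 37*5^i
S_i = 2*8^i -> [2, 16, 128, 1024, 8192]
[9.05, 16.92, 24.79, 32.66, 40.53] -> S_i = 9.05 + 7.87*i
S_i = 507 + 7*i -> [507, 514, 521, 528, 535]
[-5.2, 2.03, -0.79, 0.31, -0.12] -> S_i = -5.20*(-0.39)^i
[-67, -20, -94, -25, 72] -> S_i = Random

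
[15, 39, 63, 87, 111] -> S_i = 15 + 24*i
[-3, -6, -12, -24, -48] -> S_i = -3*2^i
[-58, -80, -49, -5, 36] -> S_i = Random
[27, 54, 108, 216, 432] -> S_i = 27*2^i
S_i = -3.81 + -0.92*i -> [-3.81, -4.73, -5.65, -6.57, -7.49]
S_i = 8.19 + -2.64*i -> [8.19, 5.55, 2.91, 0.27, -2.37]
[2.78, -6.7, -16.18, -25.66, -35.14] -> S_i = 2.78 + -9.48*i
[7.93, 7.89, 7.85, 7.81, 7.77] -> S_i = 7.93 + -0.04*i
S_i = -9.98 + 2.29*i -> [-9.98, -7.69, -5.4, -3.11, -0.82]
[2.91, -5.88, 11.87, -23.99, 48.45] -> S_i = 2.91*(-2.02)^i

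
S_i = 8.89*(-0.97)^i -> [8.89, -8.62, 8.36, -8.11, 7.87]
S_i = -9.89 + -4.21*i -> [-9.89, -14.1, -18.31, -22.52, -26.73]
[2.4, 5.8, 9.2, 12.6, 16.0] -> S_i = 2.40 + 3.40*i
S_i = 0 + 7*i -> [0, 7, 14, 21, 28]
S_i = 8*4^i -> [8, 32, 128, 512, 2048]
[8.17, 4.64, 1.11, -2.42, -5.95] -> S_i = 8.17 + -3.53*i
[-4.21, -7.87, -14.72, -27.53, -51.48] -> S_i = -4.21*1.87^i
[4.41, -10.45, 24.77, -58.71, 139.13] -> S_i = 4.41*(-2.37)^i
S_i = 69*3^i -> [69, 207, 621, 1863, 5589]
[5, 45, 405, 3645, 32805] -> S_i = 5*9^i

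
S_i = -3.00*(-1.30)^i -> [-3.0, 3.9, -5.07, 6.59, -8.57]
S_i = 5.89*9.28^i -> [5.89, 54.66, 507.24, 4707.16, 43682.47]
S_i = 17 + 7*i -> [17, 24, 31, 38, 45]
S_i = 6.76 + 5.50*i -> [6.76, 12.26, 17.76, 23.26, 28.76]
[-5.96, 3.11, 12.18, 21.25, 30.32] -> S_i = -5.96 + 9.07*i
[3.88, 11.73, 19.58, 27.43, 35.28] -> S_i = 3.88 + 7.85*i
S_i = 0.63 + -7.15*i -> [0.63, -6.52, -13.67, -20.82, -27.97]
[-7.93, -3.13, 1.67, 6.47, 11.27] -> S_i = -7.93 + 4.80*i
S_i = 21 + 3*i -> [21, 24, 27, 30, 33]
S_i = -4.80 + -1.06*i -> [-4.8, -5.86, -6.92, -7.98, -9.04]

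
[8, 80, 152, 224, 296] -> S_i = 8 + 72*i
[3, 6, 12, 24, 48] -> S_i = 3*2^i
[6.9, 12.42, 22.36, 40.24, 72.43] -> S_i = 6.90*1.80^i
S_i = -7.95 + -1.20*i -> [-7.95, -9.15, -10.35, -11.55, -12.75]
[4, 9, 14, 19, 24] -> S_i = 4 + 5*i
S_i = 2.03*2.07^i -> [2.03, 4.2, 8.7, 18.01, 37.27]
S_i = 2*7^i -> [2, 14, 98, 686, 4802]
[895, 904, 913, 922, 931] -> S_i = 895 + 9*i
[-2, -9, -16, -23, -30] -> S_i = -2 + -7*i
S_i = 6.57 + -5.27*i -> [6.57, 1.3, -3.97, -9.24, -14.51]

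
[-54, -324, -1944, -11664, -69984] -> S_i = -54*6^i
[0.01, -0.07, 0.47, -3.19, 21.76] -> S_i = 0.01*(-6.83)^i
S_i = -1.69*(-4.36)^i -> [-1.69, 7.37, -32.13, 140.07, -610.71]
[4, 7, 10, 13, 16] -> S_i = 4 + 3*i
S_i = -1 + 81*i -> [-1, 80, 161, 242, 323]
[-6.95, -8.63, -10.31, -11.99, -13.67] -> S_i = -6.95 + -1.68*i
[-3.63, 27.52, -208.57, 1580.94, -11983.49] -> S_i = -3.63*(-7.58)^i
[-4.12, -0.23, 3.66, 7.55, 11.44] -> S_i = -4.12 + 3.89*i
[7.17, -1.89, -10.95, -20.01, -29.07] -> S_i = 7.17 + -9.06*i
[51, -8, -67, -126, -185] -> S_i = 51 + -59*i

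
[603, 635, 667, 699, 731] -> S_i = 603 + 32*i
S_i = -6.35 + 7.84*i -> [-6.35, 1.49, 9.33, 17.17, 25.01]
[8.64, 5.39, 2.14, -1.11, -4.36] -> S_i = 8.64 + -3.25*i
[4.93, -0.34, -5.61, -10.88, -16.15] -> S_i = 4.93 + -5.27*i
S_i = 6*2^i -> [6, 12, 24, 48, 96]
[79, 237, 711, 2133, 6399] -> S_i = 79*3^i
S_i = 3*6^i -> [3, 18, 108, 648, 3888]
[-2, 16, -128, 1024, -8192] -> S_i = -2*-8^i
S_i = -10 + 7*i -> [-10, -3, 4, 11, 18]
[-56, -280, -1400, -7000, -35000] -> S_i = -56*5^i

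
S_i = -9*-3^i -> [-9, 27, -81, 243, -729]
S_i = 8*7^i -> [8, 56, 392, 2744, 19208]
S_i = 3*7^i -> [3, 21, 147, 1029, 7203]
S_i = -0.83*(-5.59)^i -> [-0.83, 4.64, -25.94, 144.98, -810.45]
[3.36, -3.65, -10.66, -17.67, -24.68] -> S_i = 3.36 + -7.01*i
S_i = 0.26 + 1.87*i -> [0.26, 2.13, 4.0, 5.87, 7.74]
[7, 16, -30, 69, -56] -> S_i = Random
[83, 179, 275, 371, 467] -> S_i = 83 + 96*i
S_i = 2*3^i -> [2, 6, 18, 54, 162]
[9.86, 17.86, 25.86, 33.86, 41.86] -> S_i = 9.86 + 8.00*i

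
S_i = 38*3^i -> [38, 114, 342, 1026, 3078]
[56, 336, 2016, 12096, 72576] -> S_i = 56*6^i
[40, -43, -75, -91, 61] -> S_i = Random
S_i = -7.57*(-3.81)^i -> [-7.57, 28.84, -109.89, 418.67, -1595.13]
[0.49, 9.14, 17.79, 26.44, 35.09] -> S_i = 0.49 + 8.65*i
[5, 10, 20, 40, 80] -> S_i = 5*2^i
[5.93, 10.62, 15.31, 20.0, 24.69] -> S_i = 5.93 + 4.69*i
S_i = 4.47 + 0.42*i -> [4.47, 4.89, 5.31, 5.73, 6.15]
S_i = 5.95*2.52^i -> [5.95, 14.99, 37.78, 95.22, 239.95]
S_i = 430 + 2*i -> [430, 432, 434, 436, 438]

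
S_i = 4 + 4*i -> [4, 8, 12, 16, 20]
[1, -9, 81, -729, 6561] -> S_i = 1*-9^i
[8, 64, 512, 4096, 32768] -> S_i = 8*8^i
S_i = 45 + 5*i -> [45, 50, 55, 60, 65]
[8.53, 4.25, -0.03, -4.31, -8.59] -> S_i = 8.53 + -4.28*i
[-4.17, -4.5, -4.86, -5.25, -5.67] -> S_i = -4.17*1.08^i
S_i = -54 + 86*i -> [-54, 32, 118, 204, 290]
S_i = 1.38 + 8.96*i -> [1.38, 10.34, 19.3, 28.26, 37.22]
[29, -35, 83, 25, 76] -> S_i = Random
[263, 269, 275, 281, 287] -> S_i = 263 + 6*i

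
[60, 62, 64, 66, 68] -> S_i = 60 + 2*i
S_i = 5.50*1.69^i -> [5.5, 9.3, 15.71, 26.55, 44.87]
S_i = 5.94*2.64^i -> [5.94, 15.68, 41.4, 109.29, 288.54]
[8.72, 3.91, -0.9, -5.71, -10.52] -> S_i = 8.72 + -4.81*i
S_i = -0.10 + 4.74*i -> [-0.1, 4.64, 9.38, 14.12, 18.86]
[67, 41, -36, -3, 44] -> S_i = Random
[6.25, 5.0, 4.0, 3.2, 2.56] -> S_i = 6.25*0.80^i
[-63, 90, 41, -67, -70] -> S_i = Random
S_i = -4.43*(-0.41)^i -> [-4.43, 1.82, -0.74, 0.31, -0.13]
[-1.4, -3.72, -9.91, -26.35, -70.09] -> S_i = -1.40*2.66^i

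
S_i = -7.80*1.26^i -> [-7.8, -9.83, -12.38, -15.6, -19.66]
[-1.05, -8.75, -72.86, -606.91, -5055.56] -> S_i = -1.05*8.33^i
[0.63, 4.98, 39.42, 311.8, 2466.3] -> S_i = 0.63*7.91^i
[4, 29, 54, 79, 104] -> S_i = 4 + 25*i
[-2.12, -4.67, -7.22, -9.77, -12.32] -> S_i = -2.12 + -2.55*i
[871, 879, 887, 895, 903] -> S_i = 871 + 8*i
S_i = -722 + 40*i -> [-722, -682, -642, -602, -562]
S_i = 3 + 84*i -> [3, 87, 171, 255, 339]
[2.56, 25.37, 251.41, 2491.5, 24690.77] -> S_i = 2.56*9.91^i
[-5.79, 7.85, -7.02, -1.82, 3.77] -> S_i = Random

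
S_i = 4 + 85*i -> [4, 89, 174, 259, 344]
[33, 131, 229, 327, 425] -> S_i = 33 + 98*i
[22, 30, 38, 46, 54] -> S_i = 22 + 8*i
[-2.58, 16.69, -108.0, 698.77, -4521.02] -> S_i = -2.58*(-6.47)^i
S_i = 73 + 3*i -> [73, 76, 79, 82, 85]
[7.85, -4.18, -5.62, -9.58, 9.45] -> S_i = Random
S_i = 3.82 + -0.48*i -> [3.82, 3.34, 2.86, 2.38, 1.9]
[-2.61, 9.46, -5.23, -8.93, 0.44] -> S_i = Random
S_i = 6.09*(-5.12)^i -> [6.09, -31.18, 159.65, -817.39, 4185.02]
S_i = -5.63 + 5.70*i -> [-5.63, 0.07, 5.77, 11.47, 17.17]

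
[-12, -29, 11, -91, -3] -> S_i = Random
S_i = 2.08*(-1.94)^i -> [2.08, -4.04, 7.83, -15.19, 29.46]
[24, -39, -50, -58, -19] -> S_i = Random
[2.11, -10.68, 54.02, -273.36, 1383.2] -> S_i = 2.11*(-5.06)^i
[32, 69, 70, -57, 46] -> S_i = Random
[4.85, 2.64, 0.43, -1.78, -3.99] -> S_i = 4.85 + -2.21*i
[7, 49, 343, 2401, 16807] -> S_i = 7*7^i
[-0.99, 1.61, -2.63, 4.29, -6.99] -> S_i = -0.99*(-1.63)^i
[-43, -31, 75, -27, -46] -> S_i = Random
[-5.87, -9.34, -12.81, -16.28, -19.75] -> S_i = -5.87 + -3.47*i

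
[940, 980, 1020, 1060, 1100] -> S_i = 940 + 40*i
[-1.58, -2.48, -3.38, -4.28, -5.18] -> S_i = -1.58 + -0.90*i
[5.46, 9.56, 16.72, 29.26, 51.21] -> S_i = 5.46*1.75^i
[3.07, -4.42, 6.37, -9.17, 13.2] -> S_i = 3.07*(-1.44)^i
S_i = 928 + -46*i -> [928, 882, 836, 790, 744]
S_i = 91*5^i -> [91, 455, 2275, 11375, 56875]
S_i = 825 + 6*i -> [825, 831, 837, 843, 849]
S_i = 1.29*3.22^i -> [1.29, 4.15, 13.38, 43.07, 138.68]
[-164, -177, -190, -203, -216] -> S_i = -164 + -13*i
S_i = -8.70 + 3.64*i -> [-8.7, -5.06, -1.42, 2.22, 5.86]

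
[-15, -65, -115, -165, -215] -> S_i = -15 + -50*i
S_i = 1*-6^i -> [1, -6, 36, -216, 1296]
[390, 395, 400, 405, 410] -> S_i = 390 + 5*i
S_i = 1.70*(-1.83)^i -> [1.7, -3.11, 5.69, -10.42, 19.07]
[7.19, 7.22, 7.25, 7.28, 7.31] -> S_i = 7.19 + 0.03*i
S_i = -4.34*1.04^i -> [-4.34, -4.51, -4.69, -4.88, -5.08]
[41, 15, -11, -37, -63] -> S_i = 41 + -26*i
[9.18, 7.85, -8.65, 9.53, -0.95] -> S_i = Random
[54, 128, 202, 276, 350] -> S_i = 54 + 74*i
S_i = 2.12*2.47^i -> [2.12, 5.24, 12.93, 31.95, 78.91]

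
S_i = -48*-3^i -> [-48, 144, -432, 1296, -3888]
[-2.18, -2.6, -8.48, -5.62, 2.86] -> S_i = Random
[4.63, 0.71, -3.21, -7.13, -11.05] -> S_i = 4.63 + -3.92*i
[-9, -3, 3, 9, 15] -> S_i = -9 + 6*i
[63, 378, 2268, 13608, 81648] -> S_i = 63*6^i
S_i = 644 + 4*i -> [644, 648, 652, 656, 660]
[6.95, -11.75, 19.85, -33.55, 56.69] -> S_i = 6.95*(-1.69)^i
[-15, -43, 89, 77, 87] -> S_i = Random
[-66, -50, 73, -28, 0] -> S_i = Random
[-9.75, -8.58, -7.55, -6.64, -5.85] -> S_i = -9.75*0.88^i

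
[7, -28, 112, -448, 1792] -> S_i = 7*-4^i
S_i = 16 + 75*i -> [16, 91, 166, 241, 316]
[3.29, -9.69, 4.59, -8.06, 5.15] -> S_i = Random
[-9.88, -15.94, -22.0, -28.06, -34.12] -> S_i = -9.88 + -6.06*i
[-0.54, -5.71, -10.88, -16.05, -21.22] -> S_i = -0.54 + -5.17*i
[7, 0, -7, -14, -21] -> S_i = 7 + -7*i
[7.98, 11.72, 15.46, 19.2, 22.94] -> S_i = 7.98 + 3.74*i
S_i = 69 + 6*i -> [69, 75, 81, 87, 93]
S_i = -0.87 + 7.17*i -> [-0.87, 6.3, 13.47, 20.64, 27.81]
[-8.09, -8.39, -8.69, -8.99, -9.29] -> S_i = -8.09 + -0.30*i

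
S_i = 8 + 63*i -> [8, 71, 134, 197, 260]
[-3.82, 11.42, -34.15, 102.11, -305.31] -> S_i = -3.82*(-2.99)^i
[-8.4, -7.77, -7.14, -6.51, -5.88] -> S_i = -8.40 + 0.63*i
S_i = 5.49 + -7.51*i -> [5.49, -2.02, -9.53, -17.04, -24.55]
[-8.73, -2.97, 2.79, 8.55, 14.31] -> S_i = -8.73 + 5.76*i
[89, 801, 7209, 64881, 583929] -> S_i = 89*9^i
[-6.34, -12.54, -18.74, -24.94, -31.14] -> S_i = -6.34 + -6.20*i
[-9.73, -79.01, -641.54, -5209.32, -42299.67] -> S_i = -9.73*8.12^i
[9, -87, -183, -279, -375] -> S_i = 9 + -96*i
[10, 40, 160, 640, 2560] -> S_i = 10*4^i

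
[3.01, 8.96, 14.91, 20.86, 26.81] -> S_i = 3.01 + 5.95*i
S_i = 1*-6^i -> [1, -6, 36, -216, 1296]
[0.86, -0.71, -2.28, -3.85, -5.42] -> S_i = 0.86 + -1.57*i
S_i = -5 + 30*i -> [-5, 25, 55, 85, 115]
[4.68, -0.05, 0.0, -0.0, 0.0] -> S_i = 4.68*(-0.01)^i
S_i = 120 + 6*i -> [120, 126, 132, 138, 144]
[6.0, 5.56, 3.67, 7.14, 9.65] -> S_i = Random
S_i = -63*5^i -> [-63, -315, -1575, -7875, -39375]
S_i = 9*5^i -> [9, 45, 225, 1125, 5625]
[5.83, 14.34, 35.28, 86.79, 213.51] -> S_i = 5.83*2.46^i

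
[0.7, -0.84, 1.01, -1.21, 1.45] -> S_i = 0.70*(-1.20)^i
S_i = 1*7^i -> [1, 7, 49, 343, 2401]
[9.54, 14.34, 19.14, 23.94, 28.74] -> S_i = 9.54 + 4.80*i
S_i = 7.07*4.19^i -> [7.07, 29.62, 124.12, 520.07, 2179.09]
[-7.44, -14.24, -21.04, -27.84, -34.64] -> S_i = -7.44 + -6.80*i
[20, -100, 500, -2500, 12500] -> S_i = 20*-5^i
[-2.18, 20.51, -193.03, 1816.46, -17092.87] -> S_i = -2.18*(-9.41)^i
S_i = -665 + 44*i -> [-665, -621, -577, -533, -489]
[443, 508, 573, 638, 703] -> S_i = 443 + 65*i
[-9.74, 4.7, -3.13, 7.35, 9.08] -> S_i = Random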